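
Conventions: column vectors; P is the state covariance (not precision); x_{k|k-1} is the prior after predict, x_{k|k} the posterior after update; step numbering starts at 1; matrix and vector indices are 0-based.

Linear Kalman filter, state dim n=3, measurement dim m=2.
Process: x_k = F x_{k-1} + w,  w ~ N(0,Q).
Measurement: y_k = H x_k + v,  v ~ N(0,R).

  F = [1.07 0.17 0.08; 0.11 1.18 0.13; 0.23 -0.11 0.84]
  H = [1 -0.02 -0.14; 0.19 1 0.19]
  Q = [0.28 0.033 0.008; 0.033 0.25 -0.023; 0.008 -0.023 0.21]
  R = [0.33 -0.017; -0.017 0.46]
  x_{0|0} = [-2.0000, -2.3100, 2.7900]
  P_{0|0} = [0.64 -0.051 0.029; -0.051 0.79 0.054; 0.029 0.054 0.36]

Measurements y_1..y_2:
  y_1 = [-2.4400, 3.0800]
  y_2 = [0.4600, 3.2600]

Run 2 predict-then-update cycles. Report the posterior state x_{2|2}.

step 1: x^-=[-2.3095, -2.5831, 2.1377]  P^-=[1.0258 0.2158 0.2128; 0.2158 1.3680 -0.0270; 0.2128 -0.0270 0.5112]  S=[1.2980 0.3905; 0.3905 1.9706]  K=[0.7392 0.0824; -0.0705 0.7264; 0.0982 0.0367]  nu=[0.1171, 5.6957]  x^+=[-1.7535, 1.5459, 2.3581]  P^+=[0.2555 -0.0420 0.0989; -0.0420 0.3618 -0.0973; 0.0989 -0.0973 0.4933]
step 2: x^-=[-1.4248, 1.9378, 1.4074]  P^-=[0.5852 0.0903 0.1782; 0.0903 0.7273 -0.1035; 0.1782 -0.1035 0.6343]  S=[0.8738 0.1967; 0.1967 1.2391]  K=[0.6184 0.0917; -0.0295 0.5896; 0.0990 0.0253]  nu=[2.1206, 1.3255]  x^+=[0.0082, 2.6568, 1.6510]  P^+=[0.2183 -0.0320 0.1170; -0.0320 0.3026 -0.1308; 0.1170 -0.1308 0.6239]

x_post = [0.0082, 2.6568, 1.6510]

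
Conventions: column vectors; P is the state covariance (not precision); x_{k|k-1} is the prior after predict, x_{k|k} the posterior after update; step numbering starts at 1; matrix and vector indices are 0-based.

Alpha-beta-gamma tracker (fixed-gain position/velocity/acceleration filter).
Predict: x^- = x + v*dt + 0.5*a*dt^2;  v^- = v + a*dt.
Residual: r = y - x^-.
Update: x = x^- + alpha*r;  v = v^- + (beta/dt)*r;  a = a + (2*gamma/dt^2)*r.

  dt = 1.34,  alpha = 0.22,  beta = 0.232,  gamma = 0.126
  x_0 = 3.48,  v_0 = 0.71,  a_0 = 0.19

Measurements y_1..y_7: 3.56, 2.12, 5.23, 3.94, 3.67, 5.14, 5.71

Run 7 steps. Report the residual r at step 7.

resid = 4.4098

step 1: x_pred=4.6020  r=-1.0420  x^+=4.3727  v^+=0.7842  a^+=0.0438
step 2: x_pred=5.4629  r=-3.3429  x^+=4.7274  v^+=0.2641  a^+=-0.4254
step 3: x_pred=4.6994  r=0.5306  x^+=4.8161  v^+=-0.2141  a^+=-0.3509
step 4: x_pred=4.2142  r=-0.2742  x^+=4.1539  v^+=-0.7318  a^+=-0.3894
step 5: x_pred=2.8237  r=0.8463  x^+=3.0099  v^+=-1.1070  a^+=-0.2706
step 6: x_pred=1.2835  r=3.8565  x^+=2.1319  v^+=-0.8020  a^+=0.2706
step 7: x_pred=1.3002  r=4.4098  x^+=2.2704  v^+=0.3241  a^+=0.8895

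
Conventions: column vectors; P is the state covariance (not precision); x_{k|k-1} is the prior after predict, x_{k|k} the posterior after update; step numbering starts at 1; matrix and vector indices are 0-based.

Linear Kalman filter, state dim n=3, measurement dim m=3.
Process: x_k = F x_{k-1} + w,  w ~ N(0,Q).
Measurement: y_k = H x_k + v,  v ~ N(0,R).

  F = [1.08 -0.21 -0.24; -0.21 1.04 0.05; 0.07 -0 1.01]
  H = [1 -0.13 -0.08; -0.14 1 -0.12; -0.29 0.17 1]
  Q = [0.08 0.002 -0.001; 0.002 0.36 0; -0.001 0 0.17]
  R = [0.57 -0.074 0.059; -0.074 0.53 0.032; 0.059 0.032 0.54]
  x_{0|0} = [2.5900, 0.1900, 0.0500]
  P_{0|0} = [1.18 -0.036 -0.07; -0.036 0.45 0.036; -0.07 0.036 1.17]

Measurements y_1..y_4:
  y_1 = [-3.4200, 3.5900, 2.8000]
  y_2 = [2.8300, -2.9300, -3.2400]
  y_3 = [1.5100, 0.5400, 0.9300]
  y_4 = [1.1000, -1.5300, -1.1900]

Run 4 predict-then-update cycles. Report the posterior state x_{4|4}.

step 1: x^-=[2.7453, -0.3438, 0.2318]  P^-=[1.5998 -0.4366 -0.2777; -0.4366 0.9226 0.0915; -0.2777 0.0915 1.3594]  S=[2.3540 -0.8251 -0.9221; -0.8251 1.5945 0.3466; -0.9221 0.3466 2.2958]  K=[0.6714 -0.0283 -0.0815; -0.0035 0.5925 0.0725; 0.0440 -0.1441 0.6734]  nu=[-6.1914, 4.3460, 3.4228]  x^+=[-1.8131, 2.5009, 1.6378]  P^+=[0.3885 0.0000 0.1074; 0.0000 0.3171 0.0040; 0.1074 0.0040 0.3921]
step 2: x^-=[-2.8764, 3.0635, 1.5273]  P^-=[0.5145 -0.1499 0.0478; -0.1499 0.7192 -0.0041; 0.0478 -0.0041 0.5871]  S=[1.1317 -0.3915 -0.1347; -0.3915 1.3123 0.1427; -0.1347 0.1427 1.1768]  K=[0.4507 -0.0334 -0.0522; -0.0156 0.5523 0.0686; 0.0231 -0.1097 0.5024]  nu=[6.2269, -6.2130, -6.1222]  x^+=[0.4570, -0.8850, -0.7237]  P^+=[0.2613 -0.0072 0.0744; -0.0072 0.2953 0.0015; 0.0744 0.0015 0.2905]
step 3: x^-=[0.8531, -1.0525, -0.6990]  P^-=[0.3794 -0.1263 0.0280; -0.1263 0.6933 -0.0036; 0.0280 -0.0036 0.4781]  S=[0.9925 -0.3440 -0.1017; -0.3440 1.2748 0.1410; -0.1017 0.1410 1.0650]  K=[0.3787 -0.0349 -0.0564; -0.0220 0.5447 0.0674; 0.0018 -0.1007 0.4542]  nu=[0.4642, 1.6281, 2.0553]  x^+=[0.8561, -0.0374, 0.0715]  P^+=[0.2181 -0.0111 0.0559; -0.0111 0.2909 -0.0001; 0.0559 -0.0001 0.2584]
step 4: x^-=[0.9153, -0.2151, 0.1321]  P^-=[0.3382 -0.1212 0.0131; -0.1212 0.6886 -0.0028; 0.0131 -0.0028 0.4426]  S=[0.9520 -0.3312 -0.1011; -0.3312 1.2666 0.1436; -0.1011 0.1436 1.0343]  K=[0.3518 -0.0352 -0.0628; -0.0250 0.5432 0.0666; -0.0108 -0.0978 0.4363]  nu=[0.1673, -1.1709, -1.0201]  x^+=[1.0794, -0.9233, -0.2002]  P^+=[0.2014 -0.0129 0.0463; -0.0129 0.2899 -0.0012; 0.0463 -0.0012 0.2455]

x_post = [1.0794, -0.9233, -0.2002]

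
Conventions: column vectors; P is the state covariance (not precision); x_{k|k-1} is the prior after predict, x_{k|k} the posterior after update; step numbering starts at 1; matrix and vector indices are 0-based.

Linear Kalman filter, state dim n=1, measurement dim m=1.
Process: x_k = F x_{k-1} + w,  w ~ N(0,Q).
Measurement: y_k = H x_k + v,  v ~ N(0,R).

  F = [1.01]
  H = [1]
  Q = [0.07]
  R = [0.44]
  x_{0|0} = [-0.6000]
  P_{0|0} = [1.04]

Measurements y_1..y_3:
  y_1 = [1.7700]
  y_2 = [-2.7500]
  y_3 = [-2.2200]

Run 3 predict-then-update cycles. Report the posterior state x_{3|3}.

step 1: x^-=[-0.6060]  P^-=[1.1309]  S=[1.5709]  K=[0.7199]  nu=[2.3760]  x^+=[1.1045]  P^+=[0.3168]
step 2: x^-=[1.1155]  P^-=[0.3931]  S=[0.8331]  K=[0.4719]  nu=[-3.8655]  x^+=[-0.7085]  P^+=[0.2076]
step 3: x^-=[-0.7156]  P^-=[0.2818]  S=[0.7218]  K=[0.3904]  nu=[-1.5044]  x^+=[-1.3029]  P^+=[0.1718]

x_post = [-1.3029]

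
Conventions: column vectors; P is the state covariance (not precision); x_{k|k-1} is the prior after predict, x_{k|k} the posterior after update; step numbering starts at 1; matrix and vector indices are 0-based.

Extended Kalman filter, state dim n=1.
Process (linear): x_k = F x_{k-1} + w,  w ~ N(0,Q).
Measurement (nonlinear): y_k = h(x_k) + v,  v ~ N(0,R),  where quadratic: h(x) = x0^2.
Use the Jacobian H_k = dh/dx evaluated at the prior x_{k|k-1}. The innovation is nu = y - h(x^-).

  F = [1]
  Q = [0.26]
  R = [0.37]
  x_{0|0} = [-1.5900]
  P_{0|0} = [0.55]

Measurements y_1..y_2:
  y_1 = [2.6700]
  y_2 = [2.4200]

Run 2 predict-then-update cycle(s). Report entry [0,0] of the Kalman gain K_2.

K[0,0] = -0.2740

step 1: x^-=[-1.5900]  P^-=[0.8100]  H_jac=[-3.1800]  S=[8.5610]  K=[-0.3009]  nu=[0.1419]  x^+=[-1.6327]  P^+=[0.0350]
step 2: x^-=[-1.6327]  P^-=[0.2950]  H_jac=[-3.2654]  S=[3.5156]  K=[-0.2740]  nu=[-0.2457]  x^+=[-1.5654]  P^+=[0.0310]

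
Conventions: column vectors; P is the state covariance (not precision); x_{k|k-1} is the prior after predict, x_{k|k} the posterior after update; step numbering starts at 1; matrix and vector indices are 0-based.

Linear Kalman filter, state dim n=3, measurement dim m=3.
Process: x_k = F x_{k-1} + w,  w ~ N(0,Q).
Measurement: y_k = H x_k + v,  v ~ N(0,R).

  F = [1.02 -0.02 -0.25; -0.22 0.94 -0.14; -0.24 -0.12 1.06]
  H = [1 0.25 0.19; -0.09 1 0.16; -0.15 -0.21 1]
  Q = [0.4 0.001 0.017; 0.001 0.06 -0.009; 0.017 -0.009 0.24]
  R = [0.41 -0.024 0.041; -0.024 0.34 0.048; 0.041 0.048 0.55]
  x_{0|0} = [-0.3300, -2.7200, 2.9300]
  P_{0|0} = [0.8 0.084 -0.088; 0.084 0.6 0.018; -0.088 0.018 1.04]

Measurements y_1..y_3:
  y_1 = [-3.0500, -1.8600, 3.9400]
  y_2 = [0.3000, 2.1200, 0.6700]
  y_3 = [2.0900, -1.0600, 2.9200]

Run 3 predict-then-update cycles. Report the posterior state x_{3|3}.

step 1: x^-=[-1.0147, -2.8944, 3.5114]  P^-=[1.3392 -0.0689 -0.5631; -0.0689 0.6044 -0.1697; -0.5631 -0.1697 1.5083]  S=[1.5768 -0.1345 -0.4707; -0.1345 0.9681 0.0897; -0.4707 0.0897 2.3510]  K=[0.7045 -0.1751 -0.1711; 0.0438 0.6214 -0.1367; 0.0097 0.0635 0.6922]  nu=[-1.9789, 0.3813, -0.3314]  x^+=[-2.4189, -2.6989, 3.2869]  P^+=[0.3061 -0.0509 -0.0384; -0.0509 0.2005 -0.0091; -0.0384 -0.0091 0.3765]
step 2: x^-=[-3.2350, -2.4650, 4.3885]  P^-=[0.7636 -0.1019 -0.1951; -0.1019 0.2805 -0.0627; -0.1951 -0.0627 0.7024]  S=[1.0855 -0.1431 -0.1323; -0.1431 0.6485 0.0868; -0.1323 0.0868 1.3605]  K=[0.6076 -0.1580 -0.1427; 0.0057 0.4466 -0.1061; -0.0007 0.0305 0.5455]  nu=[3.3174, 3.5917, -4.7214]  x^+=[-1.1128, -0.3410, 1.9201]  P^+=[0.2646 -0.0463 -0.0312; -0.0463 0.1446 -0.0133; -0.0312 -0.0133 0.2940]
step 3: x^-=[-1.6082, -0.3445, 2.3433]  P^-=[0.7114 -0.0896 -0.1556; -0.0896 0.2270 -0.0530; -0.1556 -0.0530 0.6042]  S=[1.0484 -0.1349 -0.1029; -0.1349 0.5919 0.0849; -0.1029 0.0849 1.2435]  K=[0.5968 -0.1460 -0.1364; 0.0006 0.3969 -0.0972; 0.0019 0.0245 0.5121]  nu=[3.3391, -1.2351, 0.2632]  x^+=[0.5290, -0.8584, 2.4541]  P^+=[0.2586 -0.0428 -0.0278; -0.0428 0.1286 -0.0138; -0.0278 -0.0138 0.2758]

x_post = [0.5290, -0.8584, 2.4541]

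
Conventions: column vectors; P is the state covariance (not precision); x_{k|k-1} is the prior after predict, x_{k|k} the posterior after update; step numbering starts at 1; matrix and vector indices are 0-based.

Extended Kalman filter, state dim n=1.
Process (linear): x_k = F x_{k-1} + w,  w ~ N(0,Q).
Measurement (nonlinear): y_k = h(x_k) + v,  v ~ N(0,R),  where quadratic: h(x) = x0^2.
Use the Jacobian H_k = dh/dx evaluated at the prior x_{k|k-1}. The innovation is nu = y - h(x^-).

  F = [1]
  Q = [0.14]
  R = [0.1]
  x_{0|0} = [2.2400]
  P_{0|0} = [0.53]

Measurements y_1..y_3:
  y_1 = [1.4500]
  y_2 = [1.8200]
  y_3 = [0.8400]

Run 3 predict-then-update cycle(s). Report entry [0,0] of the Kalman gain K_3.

K[0,0] = 0.3375

step 1: x^-=[2.2400]  P^-=[0.6700]  H_jac=[4.4800]  S=[13.5472]  K=[0.2216]  nu=[-3.5676]  x^+=[1.4495]  P^+=[0.0049]
step 2: x^-=[1.4495]  P^-=[0.1449]  H_jac=[2.8991]  S=[1.3182]  K=[0.3188]  nu=[-0.2812]  x^+=[1.3599]  P^+=[0.0110]
step 3: x^-=[1.3599]  P^-=[0.1510]  H_jac=[2.7198]  S=[1.2170]  K=[0.3375]  nu=[-1.0094]  x^+=[1.0193]  P^+=[0.0124]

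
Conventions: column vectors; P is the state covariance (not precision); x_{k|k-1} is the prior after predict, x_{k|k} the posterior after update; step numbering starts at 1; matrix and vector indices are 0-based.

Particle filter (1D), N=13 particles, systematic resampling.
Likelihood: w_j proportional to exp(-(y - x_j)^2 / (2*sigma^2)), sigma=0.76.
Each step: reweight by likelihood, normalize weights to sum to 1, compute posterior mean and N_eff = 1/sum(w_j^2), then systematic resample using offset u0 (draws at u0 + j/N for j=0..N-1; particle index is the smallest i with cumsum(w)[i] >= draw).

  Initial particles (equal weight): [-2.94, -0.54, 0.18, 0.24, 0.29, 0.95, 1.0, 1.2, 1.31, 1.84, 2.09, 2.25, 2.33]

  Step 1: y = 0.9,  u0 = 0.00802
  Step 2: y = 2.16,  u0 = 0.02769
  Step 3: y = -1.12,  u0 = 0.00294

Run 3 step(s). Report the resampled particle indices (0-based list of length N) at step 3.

step 1: w=[0.0000, 0.0233, 0.0895, 0.0962, 0.1016, 0.1400, 0.1391, 0.1297, 0.1213, 0.0653, 0.0412, 0.0290, 0.0239]  mean=0.9696  Neff=9.4362  idx=[1, 2, 3, 4, 5, 5, 6, 6, 7, 7, 8, 9, 10]
step 2: w=[0.0004, 0.0072, 0.0088, 0.0104, 0.0604, 0.0604, 0.0670, 0.0670, 0.0967, 0.0967, 0.1148, 0.1964, 0.2137]  mean=1.4456  Neff=7.5377  idx=[4, 5, 6, 7, 8, 9, 10, 10, 11, 11, 12, 12, 12]
step 3: w=[0.2003, 0.2003, 0.1671, 0.1671, 0.0775, 0.0775, 0.0493, 0.0493, 0.0042, 0.0042, 0.0011, 0.0011, 0.0011]  mean=1.0521  Neff=6.5351  idx=[0, 0, 0, 1, 1, 1, 2, 2, 3, 3, 4, 5, 6]

resampled_idx = [0, 0, 0, 1, 1, 1, 2, 2, 3, 3, 4, 5, 6]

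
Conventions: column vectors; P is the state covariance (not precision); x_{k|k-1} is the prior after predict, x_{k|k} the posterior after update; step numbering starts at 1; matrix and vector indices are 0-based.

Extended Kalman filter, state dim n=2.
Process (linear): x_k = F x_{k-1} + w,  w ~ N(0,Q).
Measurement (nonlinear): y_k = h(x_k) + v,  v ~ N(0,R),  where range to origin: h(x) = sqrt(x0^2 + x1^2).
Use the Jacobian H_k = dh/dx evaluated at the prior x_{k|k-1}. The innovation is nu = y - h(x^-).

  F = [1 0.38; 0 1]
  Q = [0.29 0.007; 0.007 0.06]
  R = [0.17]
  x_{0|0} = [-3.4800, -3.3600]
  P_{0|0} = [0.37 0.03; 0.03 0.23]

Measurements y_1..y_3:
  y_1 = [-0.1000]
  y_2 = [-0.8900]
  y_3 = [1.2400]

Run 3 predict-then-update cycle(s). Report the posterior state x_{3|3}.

x_post = [0.9478, -0.4500]

step 1: x^-=[-4.7568, -3.3600]  P^-=[0.7160 0.1244; 0.1244 0.2900]  H_jac=[-0.8168 -0.5769]  S=[0.8615]  K=[-0.7622; -0.3122]  nu=[-5.9238]  x^+=[-0.2417, -1.5108]  P^+=[0.2156 -0.0806; -0.0806 0.2061]
step 2: x^-=[-0.8158, -1.5108]  P^-=[0.4741 0.0047; 0.0047 0.2661]  H_jac=[-0.4751 -0.8799]  S=[0.4870]  K=[-0.4711; -0.4854]  nu=[-2.6069]  x^+=[0.4123, -0.2455]  P^+=[0.3660 -0.1066; -0.1066 0.1513]
step 3: x^-=[0.3191, -0.2455]  P^-=[0.5968 -0.0421; -0.0421 0.2113]  H_jac=[0.7926 -0.6098]  S=[0.6642]  K=[0.7508; -0.2443]  nu=[0.8374]  x^+=[0.9478, -0.4500]  P^+=[0.2224 0.0797; 0.0797 0.1717]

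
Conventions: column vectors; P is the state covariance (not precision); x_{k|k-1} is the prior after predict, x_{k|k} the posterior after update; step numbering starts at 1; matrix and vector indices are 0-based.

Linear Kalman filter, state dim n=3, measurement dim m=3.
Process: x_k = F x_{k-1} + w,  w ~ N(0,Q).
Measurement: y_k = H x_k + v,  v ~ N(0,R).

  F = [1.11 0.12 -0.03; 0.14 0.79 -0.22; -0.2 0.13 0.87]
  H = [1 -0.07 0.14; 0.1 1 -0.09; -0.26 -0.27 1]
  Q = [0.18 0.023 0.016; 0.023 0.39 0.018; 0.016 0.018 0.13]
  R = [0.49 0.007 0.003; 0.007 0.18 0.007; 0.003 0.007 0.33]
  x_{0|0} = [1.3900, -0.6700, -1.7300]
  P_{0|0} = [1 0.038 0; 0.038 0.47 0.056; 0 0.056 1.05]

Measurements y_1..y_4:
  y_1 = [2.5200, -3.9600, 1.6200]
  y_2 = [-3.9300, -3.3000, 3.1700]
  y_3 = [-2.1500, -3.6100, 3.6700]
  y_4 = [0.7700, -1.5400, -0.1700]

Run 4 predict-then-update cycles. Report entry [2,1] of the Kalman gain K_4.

K[2,1] = 0.0816

step 1: x^-=[1.5144, 0.0459, -1.8702]  P^-=[1.4295 0.2610 -0.2159; 0.2610 0.7427 -0.1311; -0.2159 -0.1311 0.9834]  S=[1.8480 0.3420 -0.4766; 0.3420 1.0246 -0.5551; -0.4766 -0.5551 1.6839]  K=[0.6872 0.0944 -0.1652; -0.0388 0.7795 0.0087; 0.1258 0.1068 0.7091]  nu=[1.2706, -4.3257, 3.8963]  x^+=[1.3359, -3.3414, 0.5909]  P^+=[0.3318 -0.0097 0.0319; -0.0097 0.1451 0.0449; 0.0319 0.0449 0.2555]
step 2: x^-=[1.0641, -2.5826, -0.1875]  P^-=[0.5861 0.0712 -0.0277; 0.0712 0.4797 0.0109; -0.0277 0.0109 0.3387]  S=[1.0671 0.1022 -0.1387; 0.1022 0.6811 -0.1809; -0.1387 -0.1809 0.7618]  K=[0.5140 0.0774 -0.1497; -0.0338 0.7140 -0.0166; 0.0725 0.0848 0.4835]  nu=[-5.1487, -0.8406, 2.9368]  x^+=[-2.0871, -3.0574, 0.7882]  P^+=[0.2493 -0.0070 0.0156; -0.0070 0.1319 0.0332; 0.0156 0.0332 0.1734]
step 3: x^-=[-2.7073, -2.8809, 0.7057]  P^-=[0.4861 0.0635 -0.0242; 0.0635 0.4715 0.0168; -0.0242 0.0168 0.2759]  S=[0.9678 0.0865 -0.1169; 0.0865 0.6687 -0.1618; -0.1169 -0.1618 0.6855]  K=[0.4697 0.0747 -0.1469; -0.0324 0.7109 -0.0230; 0.0589 0.0819 0.4343]  nu=[0.2568, -0.3948, 1.4826]  x^+=[-2.8339, -3.2041, 1.3325]  P^+=[0.2283 -0.0061 0.0112; -0.0061 0.1310 0.0311; 0.0112 0.0311 0.1554]
step 4: x^-=[-3.5701, -3.2211, 1.3095]  P^-=[0.4607 0.0621 -0.0235; 0.0621 0.4709 0.0185; -0.0235 0.0185 0.2624]  S=[0.9425 0.0830 -0.1114; 0.0830 0.6672 -0.1575; -0.1114 -0.1575 0.6688]  K=[0.4569 0.0741 -0.1457; -0.0318 0.7108 -0.0245; 0.0554 0.0816 0.4225]  nu=[3.9313, 2.1560, -3.2774]  x^+=[-1.1365, -1.7333, 0.3189]  P^+=[0.2222 -0.0058 0.0100; -0.0058 0.1309 0.0306; 0.0100 0.0306 0.1510]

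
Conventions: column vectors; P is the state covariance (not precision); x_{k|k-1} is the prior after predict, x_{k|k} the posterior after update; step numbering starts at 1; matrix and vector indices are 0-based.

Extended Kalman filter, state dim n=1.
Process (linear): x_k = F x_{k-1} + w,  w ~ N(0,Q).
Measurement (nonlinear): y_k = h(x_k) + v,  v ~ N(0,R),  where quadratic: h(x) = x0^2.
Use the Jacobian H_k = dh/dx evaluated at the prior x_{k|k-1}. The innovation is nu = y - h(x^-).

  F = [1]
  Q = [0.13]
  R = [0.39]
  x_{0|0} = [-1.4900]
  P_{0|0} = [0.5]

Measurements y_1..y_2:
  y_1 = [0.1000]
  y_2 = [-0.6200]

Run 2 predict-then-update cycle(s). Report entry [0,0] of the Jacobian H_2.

step 1: x^-=[-1.4900]  P^-=[0.6300]  H_jac=[-2.9800]  S=[5.9847]  K=[-0.3137]  nu=[-2.1201]  x^+=[-0.8249]  P^+=[0.0411]
step 2: x^-=[-0.8249]  P^-=[0.1711]  H_jac=[-1.6498]  S=[0.8556]  K=[-0.3298]  nu=[-1.3005]  x^+=[-0.3960]  P^+=[0.0780]

H_jac[0,0] = -1.6498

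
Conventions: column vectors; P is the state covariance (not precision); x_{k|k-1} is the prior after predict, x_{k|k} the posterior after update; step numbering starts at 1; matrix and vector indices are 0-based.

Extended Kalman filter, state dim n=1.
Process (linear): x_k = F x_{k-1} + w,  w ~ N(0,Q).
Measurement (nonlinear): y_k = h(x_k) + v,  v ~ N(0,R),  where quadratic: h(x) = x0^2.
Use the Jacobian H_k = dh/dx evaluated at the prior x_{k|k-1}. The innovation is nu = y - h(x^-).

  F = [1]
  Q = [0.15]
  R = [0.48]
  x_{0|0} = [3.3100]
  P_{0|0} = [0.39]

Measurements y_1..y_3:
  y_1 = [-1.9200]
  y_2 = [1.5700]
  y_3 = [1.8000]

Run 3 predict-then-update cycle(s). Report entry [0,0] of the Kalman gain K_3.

K[0,0] = 0.2816

step 1: x^-=[3.3100]  P^-=[0.5400]  H_jac=[6.6200]  S=[24.1452]  K=[0.1481]  nu=[-12.8761]  x^+=[1.4036]  P^+=[0.0107]
step 2: x^-=[1.4036]  P^-=[0.1607]  H_jac=[2.8073]  S=[1.7467]  K=[0.2583]  nu=[-0.4002]  x^+=[1.3003]  P^+=[0.0442]
step 3: x^-=[1.3003]  P^-=[0.1942]  H_jac=[2.6005]  S=[1.7931]  K=[0.2816]  nu=[0.1093]  x^+=[1.3310]  P^+=[0.0520]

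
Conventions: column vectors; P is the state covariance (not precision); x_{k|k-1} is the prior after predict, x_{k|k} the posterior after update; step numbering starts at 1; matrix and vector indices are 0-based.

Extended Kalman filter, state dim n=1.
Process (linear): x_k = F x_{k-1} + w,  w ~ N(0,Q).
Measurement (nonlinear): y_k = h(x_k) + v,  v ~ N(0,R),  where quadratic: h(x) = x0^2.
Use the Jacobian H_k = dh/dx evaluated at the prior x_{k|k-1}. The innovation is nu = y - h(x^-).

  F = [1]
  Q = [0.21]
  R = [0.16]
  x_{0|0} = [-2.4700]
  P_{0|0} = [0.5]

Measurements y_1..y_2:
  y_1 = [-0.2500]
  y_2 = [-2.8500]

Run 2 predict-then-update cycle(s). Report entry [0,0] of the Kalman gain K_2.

step 1: x^-=[-2.4700]  P^-=[0.7100]  H_jac=[-4.9400]  S=[17.4866]  K=[-0.2006]  nu=[-6.3509]  x^+=[-1.1962]  P^+=[0.0065]
step 2: x^-=[-1.1962]  P^-=[0.2165]  H_jac=[-2.3923]  S=[1.3990]  K=[-0.3702]  nu=[-4.2808]  x^+=[0.3886]  P^+=[0.0248]

K[0,0] = -0.3702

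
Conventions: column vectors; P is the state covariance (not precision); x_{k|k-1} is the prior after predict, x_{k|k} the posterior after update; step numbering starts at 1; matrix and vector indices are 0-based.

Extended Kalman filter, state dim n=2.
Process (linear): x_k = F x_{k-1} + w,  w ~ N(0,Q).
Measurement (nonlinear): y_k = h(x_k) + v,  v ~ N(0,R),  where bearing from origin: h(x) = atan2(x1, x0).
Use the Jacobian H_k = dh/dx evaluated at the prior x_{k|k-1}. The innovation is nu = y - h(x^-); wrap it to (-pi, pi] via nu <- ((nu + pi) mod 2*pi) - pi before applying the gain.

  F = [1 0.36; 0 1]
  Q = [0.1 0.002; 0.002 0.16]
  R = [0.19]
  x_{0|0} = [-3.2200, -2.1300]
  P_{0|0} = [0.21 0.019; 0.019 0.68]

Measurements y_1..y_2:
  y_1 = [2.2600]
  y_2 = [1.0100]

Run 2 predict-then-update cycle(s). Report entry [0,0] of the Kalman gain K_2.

K[0,0] = -0.2913

step 1: x^-=[-3.9868, -2.1300]  P^-=[0.4118 0.2658; 0.2658 0.8400]  H_jac=[0.1043 -0.1951]  S=[0.2156]  K=[-0.0414; -0.6316]  nu=[-1.3723]  x^+=[-3.9299, -1.2633]  P^+=[0.4114 0.2602; 0.2602 0.7540]
step 2: x^-=[-4.3847, -1.2633]  P^-=[0.7965 0.5336; 0.5336 0.9140]  H_jac=[0.0607 -0.2106]  S=[0.2198]  K=[-0.2913; -0.7283]  nu=[-2.4121]  x^+=[-3.6820, 0.4934]  P^+=[0.7778 0.4869; 0.4869 0.7974]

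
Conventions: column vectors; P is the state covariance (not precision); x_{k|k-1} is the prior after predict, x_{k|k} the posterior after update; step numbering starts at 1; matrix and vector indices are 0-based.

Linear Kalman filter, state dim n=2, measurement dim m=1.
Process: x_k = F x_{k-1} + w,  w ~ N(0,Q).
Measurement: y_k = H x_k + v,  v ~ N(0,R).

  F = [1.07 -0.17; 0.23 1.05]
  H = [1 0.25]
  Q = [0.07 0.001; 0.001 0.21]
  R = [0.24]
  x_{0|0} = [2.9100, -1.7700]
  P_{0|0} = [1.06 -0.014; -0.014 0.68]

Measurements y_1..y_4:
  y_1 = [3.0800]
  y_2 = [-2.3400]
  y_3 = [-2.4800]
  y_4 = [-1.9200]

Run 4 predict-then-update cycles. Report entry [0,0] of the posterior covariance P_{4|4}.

step 1: x^-=[3.4146, -1.1892]  P^-=[1.3083 0.1253; 0.1253 1.0090]  S=[1.6741]  K=[0.8003; 0.2255]  nu=[-0.0373]  x^+=[3.3848, -1.1976]  P^+=[0.2363 -0.1768; -0.1768 0.9239]
step 2: x^-=[3.8253, -0.4790]  P^-=[0.4315 -0.2975; -0.2975 1.1556]  S=[0.5950]  K=[0.6003; -0.0145]  nu=[-6.0455]  x^+=[0.1964, -0.3915]  P^+=[0.2172 -0.2924; -0.2924 1.1555]
step 3: x^-=[0.2767, -0.3659]  P^-=[0.4584 -0.4688; -0.4688 1.3542]  S=[0.5486]  K=[0.6219; -0.2375]  nu=[-2.6652]  x^+=[-1.3808, 0.2671]  P^+=[0.2462 -0.3878; -0.3878 1.3233]
step 4: x^-=[-1.5228, -0.0371]  P^-=[0.5312 -0.5952; -0.5952 1.4946]  S=[0.5670]  K=[0.6744; -0.3906]  nu=[-0.3879]  x^+=[-1.7844, 0.1144]  P^+=[0.2733 -0.4458; -0.4458 1.4081]

P_post[0,0] = 0.2733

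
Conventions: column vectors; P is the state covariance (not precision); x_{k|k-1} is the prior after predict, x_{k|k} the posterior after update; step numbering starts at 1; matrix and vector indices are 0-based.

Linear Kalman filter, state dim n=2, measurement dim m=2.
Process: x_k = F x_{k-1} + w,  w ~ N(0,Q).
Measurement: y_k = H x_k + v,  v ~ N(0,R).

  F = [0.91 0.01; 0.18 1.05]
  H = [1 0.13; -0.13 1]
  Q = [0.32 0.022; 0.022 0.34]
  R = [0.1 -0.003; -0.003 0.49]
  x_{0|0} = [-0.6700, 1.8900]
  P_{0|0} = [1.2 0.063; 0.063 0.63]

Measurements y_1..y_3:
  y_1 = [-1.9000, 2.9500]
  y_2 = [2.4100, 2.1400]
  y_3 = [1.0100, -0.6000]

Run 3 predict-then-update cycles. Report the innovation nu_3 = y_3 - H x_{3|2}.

step 1: x^-=[-0.5908, 1.8639]  P^-=[1.3149 0.2855; 0.2855 1.0973]  S=[1.5077 0.2494; 0.2494 1.5353]  K=[0.9088 -0.0730; 0.1744 0.6622]  nu=[-1.5515, 1.0093]  x^+=[-2.0745, 2.2616]  P^+=[0.0945 -0.0262; -0.0262 0.3205]
step 2: x^-=[-1.8652, 2.0013]  P^-=[0.3978 0.0158; 0.0158 0.6866]  S=[0.5135 0.0500; 0.0500 1.1792]  K=[0.7849 -0.0638; 0.1485 0.5742]  nu=[4.0151, -0.1038]  x^+=[1.2928, 2.5381]  P^+=[0.0817 -0.0230; -0.0230 0.2779]
step 3: x^-=[1.2018, 2.8977]  P^-=[0.3872 0.0163; 0.0163 0.6404]  S=[0.5023 0.0459; 0.0459 1.1327]  K=[0.7808 -0.0617; 0.1472 0.5575]  nu=[-0.5685, -3.3415]  x^+=[0.9642, 0.9511]  P^+=[0.0811 -0.0220; -0.0220 0.2699]

innov = [-0.5685, -3.3415]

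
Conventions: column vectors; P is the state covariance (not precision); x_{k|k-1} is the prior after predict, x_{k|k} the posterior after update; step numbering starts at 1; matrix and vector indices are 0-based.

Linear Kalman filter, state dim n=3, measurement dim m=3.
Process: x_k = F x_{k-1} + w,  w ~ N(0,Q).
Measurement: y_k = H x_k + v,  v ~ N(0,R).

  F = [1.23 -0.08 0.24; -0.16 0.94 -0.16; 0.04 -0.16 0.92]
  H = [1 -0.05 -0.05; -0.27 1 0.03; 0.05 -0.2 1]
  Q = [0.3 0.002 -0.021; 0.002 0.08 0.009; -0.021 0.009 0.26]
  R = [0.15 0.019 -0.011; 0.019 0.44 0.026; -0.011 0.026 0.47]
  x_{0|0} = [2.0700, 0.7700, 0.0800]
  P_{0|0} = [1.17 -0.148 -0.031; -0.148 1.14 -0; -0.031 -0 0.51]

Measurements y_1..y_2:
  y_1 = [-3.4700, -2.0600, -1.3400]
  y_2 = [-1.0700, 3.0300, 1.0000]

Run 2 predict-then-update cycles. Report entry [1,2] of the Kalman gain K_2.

K[1,2] = -0.0873

step 1: x^-=[2.5037, 0.3798, 0.0332]  P^-=[2.1176 -0.4993 0.1580; -0.4993 1.1732 -0.2496; 0.1580 -0.2496 0.7223]  S=[2.3052 -1.0988 0.3392; -1.0988 2.0203 -0.5580; 0.3392 -0.5580 1.3702]  K=[0.9098 -0.0246 0.0302; 0.0974 0.6619 -0.1262; -0.0196 0.0158 0.5807]  nu=[-5.9530, -1.7648, -1.4224]  x^+=[-2.9122, -1.1887, -0.7036]  P^+=[0.1382 0.0444 0.0055; 0.0444 0.3013 0.0149; 0.0055 0.0149 0.2762]
step 2: x^-=[-3.6557, -0.5388, -0.5736]  P^-=[0.5208 -0.0043 0.0464; -0.0043 0.3393 -0.0627; 0.0464 -0.0627 0.4972]  S=[0.6684 -0.1385 0.0432; -0.1385 0.8156 -0.1092; 0.0432 -0.1092 1.0119]  K=[0.7652 -0.0414 0.0353; 0.0643 0.4144 -0.0873; 0.0030 -0.0058 0.5053]  nu=[2.5301, 2.5990, 1.6487]  x^+=[-1.7690, 0.5572, 0.2521]  P^+=[0.1154 0.0282 0.0070; 0.0282 0.1888 0.0054; 0.0070 0.0054 0.2380]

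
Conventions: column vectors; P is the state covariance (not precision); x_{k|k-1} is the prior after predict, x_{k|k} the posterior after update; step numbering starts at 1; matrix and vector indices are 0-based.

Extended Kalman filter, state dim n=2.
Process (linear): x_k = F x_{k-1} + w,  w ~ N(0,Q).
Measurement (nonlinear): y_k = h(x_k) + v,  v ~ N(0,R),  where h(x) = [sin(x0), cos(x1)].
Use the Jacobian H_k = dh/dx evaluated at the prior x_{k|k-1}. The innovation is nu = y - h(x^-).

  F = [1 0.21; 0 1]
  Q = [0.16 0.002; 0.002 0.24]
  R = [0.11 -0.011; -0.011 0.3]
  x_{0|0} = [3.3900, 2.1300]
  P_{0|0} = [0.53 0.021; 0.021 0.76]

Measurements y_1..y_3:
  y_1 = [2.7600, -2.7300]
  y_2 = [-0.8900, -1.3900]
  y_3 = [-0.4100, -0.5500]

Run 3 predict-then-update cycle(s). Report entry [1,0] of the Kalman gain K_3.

step 1: x^-=[3.8373, 2.1300]  P^-=[0.7323 0.1826; 0.1826 1.0000]  H_jac=[-0.7676 0.0000; 0.0000 -0.8477]  S=[0.5415 0.1078; 0.1078 1.0186]  K=[-1.0296 -0.0430; -0.0951 -0.8222]  nu=[3.4009, -2.1995]  x^+=[0.4304, 3.6147]  P^+=[0.1469 0.0019; 0.0019 0.2897]
step 2: x^-=[1.1895, 3.6147]  P^-=[0.3205 0.0647; 0.0647 0.5297]  H_jac=[0.3721 0.0000; 0.0000 0.4557]  S=[0.1544 -0.0000; -0.0000 0.4100]  K=[0.7725 0.0720; 0.1561 0.5888]  nu=[-1.8182, -0.4999]  x^+=[-0.2511, 3.0367]  P^+=[0.2262 0.0287; 0.0287 0.3838]
step 3: x^-=[0.3866, 3.0367]  P^-=[0.4152 0.1113; 0.1113 0.6238]  H_jac=[0.9262 0.0000; 0.0000 -0.1047]  S=[0.4662 -0.0218; -0.0218 0.3068]  K=[0.8259 0.0207; 0.2119 -0.1978]  nu=[-0.7871, 0.4445]  x^+=[-0.2542, 2.7819]  P^+=[0.0978 0.0275; 0.0275 0.5891]

K[1,0] = 0.2119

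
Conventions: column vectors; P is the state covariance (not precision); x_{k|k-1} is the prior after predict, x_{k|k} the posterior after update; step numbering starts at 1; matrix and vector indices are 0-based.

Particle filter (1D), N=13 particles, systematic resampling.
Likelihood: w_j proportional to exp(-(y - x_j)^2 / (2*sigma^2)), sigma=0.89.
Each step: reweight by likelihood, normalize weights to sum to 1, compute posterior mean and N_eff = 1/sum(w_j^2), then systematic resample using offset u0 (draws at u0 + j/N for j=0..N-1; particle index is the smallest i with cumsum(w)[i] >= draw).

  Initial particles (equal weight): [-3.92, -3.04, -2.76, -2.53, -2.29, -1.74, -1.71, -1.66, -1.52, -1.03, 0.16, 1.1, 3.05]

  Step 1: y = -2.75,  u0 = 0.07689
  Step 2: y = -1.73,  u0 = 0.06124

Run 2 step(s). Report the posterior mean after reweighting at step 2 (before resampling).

step 1: w=[0.0673, 0.1514, 0.1597, 0.1549, 0.1397, 0.0839, 0.0807, 0.0754, 0.0615, 0.0247, 0.0008, 0.0000, 0.0000]  mean=-2.4047  Neff=8.3255  idx=[1, 1, 2, 2, 3, 3, 4, 4, 5, 6, 7, 8, 10]
step 2: w=[0.0387, 0.0387, 0.0585, 0.0585, 0.0763, 0.0763, 0.0938, 0.0938, 0.1143, 0.1142, 0.1139, 0.1111, 0.0120]  mean=-2.1238  Neff=11.0329  idx=[1, 3, 4, 5, 6, 7, 7, 8, 9, 9, 10, 11, 11]

post_mean = -2.1238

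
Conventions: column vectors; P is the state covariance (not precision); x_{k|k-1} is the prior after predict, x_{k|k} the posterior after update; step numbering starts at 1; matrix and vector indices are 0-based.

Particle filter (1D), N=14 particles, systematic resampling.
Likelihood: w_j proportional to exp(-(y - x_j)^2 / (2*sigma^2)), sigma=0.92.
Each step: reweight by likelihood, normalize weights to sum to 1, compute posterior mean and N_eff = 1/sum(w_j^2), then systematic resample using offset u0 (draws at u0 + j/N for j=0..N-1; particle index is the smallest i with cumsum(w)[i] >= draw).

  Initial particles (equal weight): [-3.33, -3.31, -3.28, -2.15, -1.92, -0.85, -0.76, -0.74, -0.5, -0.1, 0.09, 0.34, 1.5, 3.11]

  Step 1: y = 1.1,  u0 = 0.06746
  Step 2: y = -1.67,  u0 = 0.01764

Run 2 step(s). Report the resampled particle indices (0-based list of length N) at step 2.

resampled_idx = [0, 0, 0, 0, 1, 1, 1, 2, 2, 3, 4, 5, 6, 7]

step 1: w=[0.0000, 0.0000, 0.0000, 0.0006, 0.0014, 0.0322, 0.0394, 0.0412, 0.0671, 0.1300, 0.1666, 0.2164, 0.2770, 0.0280]  mean=0.4527  Neff=5.6240  idx=[6, 8, 9, 9, 10, 10, 11, 11, 11, 12, 12, 12, 12, 13]
step 2: w=[0.2876, 0.2089, 0.1093, 0.1093, 0.0752, 0.0752, 0.0431, 0.0431, 0.0431, 0.0012, 0.0012, 0.0012, 0.0012, 0.0000]  mean=-0.2799  Neff=5.9821  idx=[0, 0, 0, 0, 1, 1, 1, 2, 2, 3, 4, 5, 6, 7]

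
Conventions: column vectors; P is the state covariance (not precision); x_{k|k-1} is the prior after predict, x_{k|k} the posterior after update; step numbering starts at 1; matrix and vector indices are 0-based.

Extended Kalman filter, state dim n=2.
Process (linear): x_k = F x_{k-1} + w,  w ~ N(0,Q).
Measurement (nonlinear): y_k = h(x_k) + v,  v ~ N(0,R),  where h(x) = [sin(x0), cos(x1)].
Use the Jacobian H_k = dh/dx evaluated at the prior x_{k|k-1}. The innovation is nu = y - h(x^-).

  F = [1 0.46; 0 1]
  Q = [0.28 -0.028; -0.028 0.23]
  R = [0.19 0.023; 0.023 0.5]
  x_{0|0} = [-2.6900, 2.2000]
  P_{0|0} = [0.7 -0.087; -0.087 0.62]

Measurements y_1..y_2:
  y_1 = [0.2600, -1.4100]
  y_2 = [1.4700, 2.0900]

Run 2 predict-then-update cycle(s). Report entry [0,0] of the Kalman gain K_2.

K[0,0] = 1.2373

step 1: x^-=[-1.6780, 2.2000]  P^-=[1.0312 0.1702; 0.1702 0.8500]  H_jac=[-0.1070 0.0000; 0.0000 -0.8085]  S=[0.2018 0.0377; 0.0377 1.0556]  K=[-0.5259 -0.1116; 0.0317 -0.6521]  nu=[1.2543, -0.8215]  x^+=[-2.2459, 2.7755]  P^+=[0.9578 0.0840; 0.0840 0.4024]
step 2: x^-=[-0.9692, 2.7755]  P^-=[1.4002 0.2411; 0.2411 0.6324]  H_jac=[0.5659 0.0000; 0.0000 -0.3580]  S=[0.6385 -0.0258; -0.0258 0.5811]  K=[1.2373 -0.0935; 0.1983 -0.3808]  nu=[2.2944, 3.0237]  x^+=[1.5871, 2.0788]  P^+=[0.4116 0.0511; 0.0511 0.5191]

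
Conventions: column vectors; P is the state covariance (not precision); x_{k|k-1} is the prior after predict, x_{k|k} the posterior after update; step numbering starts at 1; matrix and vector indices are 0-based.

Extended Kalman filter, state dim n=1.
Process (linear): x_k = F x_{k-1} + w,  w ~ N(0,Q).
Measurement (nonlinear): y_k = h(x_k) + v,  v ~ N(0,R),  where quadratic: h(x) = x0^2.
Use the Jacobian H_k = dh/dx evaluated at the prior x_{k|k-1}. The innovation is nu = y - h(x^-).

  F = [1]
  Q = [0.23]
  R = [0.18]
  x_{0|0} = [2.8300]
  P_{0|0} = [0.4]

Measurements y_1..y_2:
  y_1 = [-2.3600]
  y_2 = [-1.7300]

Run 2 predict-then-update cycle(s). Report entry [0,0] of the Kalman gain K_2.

K[0,0] = 0.4158

step 1: x^-=[2.8300]  P^-=[0.6300]  H_jac=[5.6600]  S=[20.3624]  K=[0.1751]  nu=[-10.3689]  x^+=[1.0142]  P^+=[0.0056]
step 2: x^-=[1.0142]  P^-=[0.2356]  H_jac=[2.0285]  S=[1.1493]  K=[0.4158]  nu=[-2.7587]  x^+=[-0.1327]  P^+=[0.0369]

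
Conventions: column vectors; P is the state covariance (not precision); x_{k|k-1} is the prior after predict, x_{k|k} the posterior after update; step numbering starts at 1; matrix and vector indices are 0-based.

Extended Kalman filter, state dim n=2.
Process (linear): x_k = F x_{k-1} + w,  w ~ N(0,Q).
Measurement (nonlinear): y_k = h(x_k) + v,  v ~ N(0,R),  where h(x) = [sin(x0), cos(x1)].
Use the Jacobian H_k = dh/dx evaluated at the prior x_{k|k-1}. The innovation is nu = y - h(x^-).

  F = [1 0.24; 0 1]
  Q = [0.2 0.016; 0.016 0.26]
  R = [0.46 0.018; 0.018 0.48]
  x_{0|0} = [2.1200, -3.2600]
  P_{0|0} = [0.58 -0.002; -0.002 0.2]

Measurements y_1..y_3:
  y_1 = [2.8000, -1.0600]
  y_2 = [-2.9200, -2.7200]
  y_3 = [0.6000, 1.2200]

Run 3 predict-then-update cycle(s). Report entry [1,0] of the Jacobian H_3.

H_jac[1,0] = 0.0000

step 1: x^-=[1.3376, -3.2600]  P^-=[0.7906 0.0620; 0.0620 0.4600]  H_jac=[0.2311 0.0000; 0.0000 -0.1181]  S=[0.5022 0.0163; 0.0163 0.4864]  K=[0.3647 -0.0273; 0.0322 -0.1128]  nu=[1.8271, -0.0670]  x^+=[2.0057, -3.1936]  P^+=[0.7237 0.0553; 0.0553 0.4534]
step 2: x^-=[1.2392, -3.1936]  P^-=[0.9764 0.1801; 0.1801 0.7134]  H_jac=[0.3256 0.0000; 0.0000 -0.0520]  S=[0.5635 0.0150; 0.0150 0.4819]  K=[0.5651 -0.0370; 0.1062 -0.0803]  nu=[-3.8655, -1.7214]  x^+=[-0.8816, -3.4659]  P^+=[0.7964 0.1456; 0.1456 0.7042]
step 3: x^-=[-1.7134, -3.4659]  P^-=[1.1069 0.3306; 0.3306 0.9642]  H_jac=[-0.1421 0.0000; 0.0000 -0.3187]  S=[0.4823 0.0330; 0.0330 0.5779]  K=[-0.3148 -0.1643; -0.0613 -0.5282]  nu=[1.5899, 2.1679]  x^+=[-2.5702, -4.7083]  P^+=[1.0400 0.2653; 0.2653 0.7990]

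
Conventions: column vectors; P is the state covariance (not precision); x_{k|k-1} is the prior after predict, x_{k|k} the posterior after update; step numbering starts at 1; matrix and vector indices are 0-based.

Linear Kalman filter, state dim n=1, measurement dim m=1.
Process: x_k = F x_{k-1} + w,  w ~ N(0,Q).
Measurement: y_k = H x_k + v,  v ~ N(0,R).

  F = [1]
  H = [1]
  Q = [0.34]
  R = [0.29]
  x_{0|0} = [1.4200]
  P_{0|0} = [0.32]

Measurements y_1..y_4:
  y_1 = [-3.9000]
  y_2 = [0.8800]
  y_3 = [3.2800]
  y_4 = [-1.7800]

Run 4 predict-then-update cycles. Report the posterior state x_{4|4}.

x_post = [-0.4245]

step 1: x^-=[1.4200]  P^-=[0.6600]  S=[0.9500]  K=[0.6947]  nu=[-5.3200]  x^+=[-2.2760]  P^+=[0.2015]
step 2: x^-=[-2.2760]  P^-=[0.5415]  S=[0.8315]  K=[0.6512]  nu=[3.1560]  x^+=[-0.2207]  P^+=[0.1889]
step 3: x^-=[-0.2207]  P^-=[0.5289]  S=[0.8189]  K=[0.6458]  nu=[3.5007]  x^+=[2.0402]  P^+=[0.1873]
step 4: x^-=[2.0402]  P^-=[0.5273]  S=[0.8173]  K=[0.6452]  nu=[-3.8202]  x^+=[-0.4245]  P^+=[0.1871]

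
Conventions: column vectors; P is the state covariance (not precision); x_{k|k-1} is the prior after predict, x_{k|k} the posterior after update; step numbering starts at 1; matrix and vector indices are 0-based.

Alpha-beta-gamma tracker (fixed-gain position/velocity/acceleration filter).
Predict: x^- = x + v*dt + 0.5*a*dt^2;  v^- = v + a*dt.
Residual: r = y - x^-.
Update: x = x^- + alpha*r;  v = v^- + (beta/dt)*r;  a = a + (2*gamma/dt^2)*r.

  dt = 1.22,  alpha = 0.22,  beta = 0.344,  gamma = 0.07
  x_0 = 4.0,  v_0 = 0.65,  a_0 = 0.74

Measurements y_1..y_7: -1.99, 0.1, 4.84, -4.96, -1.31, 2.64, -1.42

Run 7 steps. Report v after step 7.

step 1: x_pred=5.3437  r=-7.3337  x^+=3.7303  v^+=-0.5151  a^+=0.0502
step 2: x_pred=3.1393  r=-3.0393  x^+=2.4706  v^+=-1.3108  a^+=-0.2357
step 3: x_pred=0.6960  r=4.1440  x^+=1.6077  v^+=-0.4299  a^+=0.1541
step 4: x_pred=1.1979  r=-6.1579  x^+=-0.1568  v^+=-1.9782  a^+=-0.4251
step 5: x_pred=-2.8866  r=1.5766  x^+=-2.5398  v^+=-2.0523  a^+=-0.2768
step 6: x_pred=-5.2496  r=7.8896  x^+=-3.5139  v^+=-0.1654  a^+=0.4653
step 7: x_pred=-3.3695  r=1.9495  x^+=-2.9406  v^+=0.9519  a^+=0.6486

v_post = 0.9519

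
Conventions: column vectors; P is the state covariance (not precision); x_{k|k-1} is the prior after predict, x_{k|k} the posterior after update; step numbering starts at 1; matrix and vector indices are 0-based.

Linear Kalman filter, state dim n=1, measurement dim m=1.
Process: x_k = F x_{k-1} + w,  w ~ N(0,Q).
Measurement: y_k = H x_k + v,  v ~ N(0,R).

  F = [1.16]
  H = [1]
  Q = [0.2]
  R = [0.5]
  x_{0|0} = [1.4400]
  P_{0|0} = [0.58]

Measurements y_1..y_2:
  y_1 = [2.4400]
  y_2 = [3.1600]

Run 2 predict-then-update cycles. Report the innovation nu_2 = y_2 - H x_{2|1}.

innov = [0.6311]

step 1: x^-=[1.6704]  P^-=[0.9804]  S=[1.4804]  K=[0.6623]  nu=[0.7696]  x^+=[2.1801]  P^+=[0.3311]
step 2: x^-=[2.5289]  P^-=[0.6456]  S=[1.1456]  K=[0.5635]  nu=[0.6311]  x^+=[2.8845]  P^+=[0.2818]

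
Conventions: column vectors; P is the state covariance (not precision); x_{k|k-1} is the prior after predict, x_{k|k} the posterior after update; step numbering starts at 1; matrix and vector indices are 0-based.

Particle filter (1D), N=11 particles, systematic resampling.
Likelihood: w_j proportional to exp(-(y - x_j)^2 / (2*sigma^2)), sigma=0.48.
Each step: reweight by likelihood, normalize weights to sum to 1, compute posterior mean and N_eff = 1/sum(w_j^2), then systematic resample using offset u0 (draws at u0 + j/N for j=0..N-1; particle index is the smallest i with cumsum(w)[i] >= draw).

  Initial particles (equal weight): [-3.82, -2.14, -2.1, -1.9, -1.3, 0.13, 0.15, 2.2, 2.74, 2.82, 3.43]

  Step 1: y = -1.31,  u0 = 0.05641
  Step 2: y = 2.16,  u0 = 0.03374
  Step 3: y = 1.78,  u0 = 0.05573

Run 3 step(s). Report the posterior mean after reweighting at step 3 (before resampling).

post_mean = -1.3000

step 1: w=[0.0000, 0.1137, 0.1308, 0.2381, 0.5068, 0.0056, 0.0050, 0.0000, 0.0000, 0.0000, 0.0000]  mean=-1.6278  Neff=2.9102  idx=[1, 2, 2, 3, 3, 4, 4, 4, 4, 4, 4]
step 2: w=[0.0000, 0.0000, 0.0000, 0.0000, 0.0000, 0.1667, 0.1667, 0.1667, 0.1667, 0.1667, 0.1667]  mean=-1.3000  Neff=6.0002  idx=[5, 5, 6, 6, 7, 7, 8, 9, 9, 10, 10]
step 3: w=[0.0909, 0.0909, 0.0909, 0.0909, 0.0909, 0.0909, 0.0909, 0.0909, 0.0909, 0.0909, 0.0909]  mean=-1.3000  Neff=11.0000  idx=[0, 1, 2, 3, 4, 5, 6, 7, 8, 9, 10]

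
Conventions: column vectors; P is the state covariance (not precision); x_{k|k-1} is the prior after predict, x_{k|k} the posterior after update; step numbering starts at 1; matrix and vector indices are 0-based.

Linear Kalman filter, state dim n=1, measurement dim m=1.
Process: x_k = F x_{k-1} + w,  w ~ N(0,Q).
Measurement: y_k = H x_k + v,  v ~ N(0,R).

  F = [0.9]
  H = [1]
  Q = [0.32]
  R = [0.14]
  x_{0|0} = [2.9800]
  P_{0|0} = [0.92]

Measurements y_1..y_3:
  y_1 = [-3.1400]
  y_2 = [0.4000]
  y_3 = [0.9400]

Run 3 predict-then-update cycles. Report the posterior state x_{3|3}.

step 1: x^-=[2.6820]  P^-=[1.0652]  S=[1.2052]  K=[0.8838]  nu=[-5.8220]  x^+=[-2.4637]  P^+=[0.1237]
step 2: x^-=[-2.2173]  P^-=[0.4202]  S=[0.5602]  K=[0.7501]  nu=[2.6173]  x^+=[-0.2541]  P^+=[0.1050]
step 3: x^-=[-0.2287]  P^-=[0.4051]  S=[0.5451]  K=[0.7431]  nu=[1.1687]  x^+=[0.6398]  P^+=[0.1040]

x_post = [0.6398]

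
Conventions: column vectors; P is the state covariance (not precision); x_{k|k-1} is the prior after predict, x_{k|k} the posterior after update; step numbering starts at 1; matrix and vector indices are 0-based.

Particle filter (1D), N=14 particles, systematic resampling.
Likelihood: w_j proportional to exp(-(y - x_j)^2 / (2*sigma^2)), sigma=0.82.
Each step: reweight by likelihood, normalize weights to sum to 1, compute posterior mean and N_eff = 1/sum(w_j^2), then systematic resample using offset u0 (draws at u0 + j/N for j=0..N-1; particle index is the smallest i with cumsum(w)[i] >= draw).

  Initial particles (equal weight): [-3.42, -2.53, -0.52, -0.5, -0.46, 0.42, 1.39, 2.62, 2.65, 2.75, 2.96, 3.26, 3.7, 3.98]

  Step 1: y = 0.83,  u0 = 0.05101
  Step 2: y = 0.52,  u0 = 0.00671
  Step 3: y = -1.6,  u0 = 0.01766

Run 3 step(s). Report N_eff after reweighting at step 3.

step 1: w=[0.0000, 0.0001, 0.0927, 0.0964, 0.1043, 0.3172, 0.2846, 0.0332, 0.0306, 0.0232, 0.0123, 0.0045, 0.0008, 0.0002]  mean=0.6708  Neff=4.6924  idx=[2, 3, 4, 4, 5, 5, 5, 5, 6, 6, 6, 6, 7, 9]
step 2: w=[0.0546, 0.0563, 0.0597, 0.0597, 0.1211, 0.1211, 0.1211, 0.1211, 0.0695, 0.0695, 0.0695, 0.0695, 0.0046, 0.0030]  mean=0.4985  Neff=10.9610  idx=[0, 1, 2, 3, 4, 5, 5, 6, 6, 7, 8, 9, 10, 11]
step 3: w=[0.2233, 0.2161, 0.2022, 0.2022, 0.0256, 0.0256, 0.0256, 0.0256, 0.0256, 0.0256, 0.0007, 0.0007, 0.0007, 0.0007]  mean=-0.3419  Neff=5.4866  idx=[0, 0, 0, 1, 1, 1, 2, 2, 2, 3, 3, 3, 5, 8]

N_eff = 5.4866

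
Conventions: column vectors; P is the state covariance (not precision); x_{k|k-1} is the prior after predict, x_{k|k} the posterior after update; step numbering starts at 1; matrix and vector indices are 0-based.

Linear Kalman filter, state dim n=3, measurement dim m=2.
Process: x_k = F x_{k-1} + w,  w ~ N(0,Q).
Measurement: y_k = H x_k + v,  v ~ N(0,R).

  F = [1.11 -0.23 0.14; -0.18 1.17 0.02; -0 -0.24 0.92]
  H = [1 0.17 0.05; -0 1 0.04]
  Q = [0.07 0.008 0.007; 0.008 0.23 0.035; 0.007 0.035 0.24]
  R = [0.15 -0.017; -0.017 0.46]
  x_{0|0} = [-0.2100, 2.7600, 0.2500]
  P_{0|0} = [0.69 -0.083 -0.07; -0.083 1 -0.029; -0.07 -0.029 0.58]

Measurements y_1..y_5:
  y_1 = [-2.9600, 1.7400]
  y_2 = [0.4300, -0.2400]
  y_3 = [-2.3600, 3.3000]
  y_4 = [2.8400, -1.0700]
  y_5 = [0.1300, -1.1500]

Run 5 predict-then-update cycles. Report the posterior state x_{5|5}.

step 1: x^-=[-0.8329, 3.2720, -0.4324]  P^-=[1.0069 -0.5130 0.0946; -0.5130 1.6556 -0.2582; 0.0946 -0.2582 0.8013]  S=[1.0374 -0.2578; -0.2578 2.0962]  K=[0.8569 -0.1375; -0.0419 0.7797; 0.0626 -0.1002]  nu=[-2.6617, -1.5147]  x^+=[-2.9055, 2.2023, -0.4474]  P^+=[0.1447 -0.0773 -0.0143; -0.0773 0.3625 -0.0781; -0.0143 -0.0781 0.7730]
step 2: x^-=[-3.7942, 3.0908, -0.9402]  P^-=[0.3227 -0.2322 0.1517; -0.2322 0.7602 -0.1372; 0.1517 -0.1372 0.9496]  S=[0.4309 -0.1198; -0.1198 1.2108]  K=[0.6405 -0.1234; -0.0839 0.6151; 0.3963 -0.0427]  nu=[3.7458, -3.2932]  x^+=[-0.9886, 0.7510, 0.6849]  P^+=[0.1085 -0.0687 0.0268; -0.0687 0.2868 -0.0614; 0.0268 -0.0614 0.8757]
step 3: x^-=[-1.1742, 1.0704, 0.4498]  P^-=[0.2834 -0.1904 0.1964; -0.1904 0.6524 -0.1027; 0.1964 -0.1027 1.0248]  S=[0.4080 -0.0924; -0.0924 1.1058]  K=[0.6136 -0.1138; -0.0760 0.5799; 0.5621 -0.0088]  nu=[-1.3902, 2.2117]  x^+=[-2.2790, 2.4586, -0.3511]  P^+=[0.1026 -0.0647 0.0481; -0.0647 0.2700 -0.0494; 0.0481 -0.0494 0.8949]
step 4: x^-=[-3.1443, 3.2797, -0.9131]  P^-=[0.2794 -0.1774 0.2157; -0.1774 0.6279 -0.0881; 0.2157 -0.0881 1.0348]  S=[0.4099 -0.0819; -0.0819 1.0825]  K=[0.6125 -0.1095; -0.0688 0.5716; 0.6166 0.0036]  nu=[5.4724, -4.3132]  x^+=[0.6798, 0.4380, 2.4457]  P^+=[0.1016 -0.0630 0.0559; -0.0630 0.2659 -0.0440; 0.0559 -0.0440 0.8793]
step 5: x^-=[0.9962, 0.4390, 2.1449]  P^-=[0.2789 -0.1730 0.2196; -0.1730 0.6217 -0.0826; 0.2196 -0.0826 1.0190]  S=[0.4112 -0.0782; -0.0782 1.0767]  K=[0.6130 -0.1080; -0.0655 0.5696; 0.6252 0.0065]  nu=[-1.0481, -1.6748]  x^+=[0.5346, -0.4463, 1.4788]  P^+=[0.1015 -0.0624 0.0579; -0.0624 0.2648 -0.0420; 0.0579 -0.0420 0.8589]

x_post = [0.5346, -0.4463, 1.4788]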